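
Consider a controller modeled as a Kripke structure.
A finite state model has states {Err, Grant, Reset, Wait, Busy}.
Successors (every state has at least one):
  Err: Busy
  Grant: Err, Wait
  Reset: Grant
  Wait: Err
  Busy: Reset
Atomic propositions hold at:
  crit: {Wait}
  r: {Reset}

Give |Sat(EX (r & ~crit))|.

Sat(~crit) = {Err, Grant, Reset, Busy}
Sat(r & ~crit) = {Reset}
Sat(EX (r & ~crit)) = {s : some successor in {Reset}} = {Busy}
|Sat(EX (r & ~crit))| = |{Busy}| = 1.

1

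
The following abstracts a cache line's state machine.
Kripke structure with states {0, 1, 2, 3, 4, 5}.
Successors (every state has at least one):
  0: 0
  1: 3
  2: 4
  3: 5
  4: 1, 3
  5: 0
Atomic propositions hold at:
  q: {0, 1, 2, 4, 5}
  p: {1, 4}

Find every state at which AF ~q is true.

{1, 2, 3, 4}

Sat(~q) = {3}
AF ~q: least fixpoint, start Z0 = {3}, add states with every successor in Z. Z1 = {1, 3}; Z2 = {1, 3, 4}; Z3 = {1, 2, 3, 4}; fixed.
Sat(AF ~q) = {1, 2, 3, 4}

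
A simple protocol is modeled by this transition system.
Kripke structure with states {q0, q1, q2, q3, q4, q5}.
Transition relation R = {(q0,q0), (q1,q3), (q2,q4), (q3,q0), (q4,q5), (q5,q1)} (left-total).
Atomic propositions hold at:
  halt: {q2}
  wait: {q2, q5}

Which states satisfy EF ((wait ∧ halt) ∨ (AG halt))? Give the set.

Sat(wait ∧ halt) = {q2}
AG halt: greatest fixpoint, start Z0 = {q2}, keep only states in Sat with every successor in Z. Z1 = ∅; fixed.
Sat(AG halt) = ∅
Sat((wait ∧ halt) ∨ (AG halt)) = {q2}
EF ((wait ∧ halt) ∨ (AG halt)): least fixpoint, start Z0 = {q2}, add states with some successor in Z. Already a fixed point.
Sat(EF ((wait ∧ halt) ∨ (AG halt))) = {q2}

{q2}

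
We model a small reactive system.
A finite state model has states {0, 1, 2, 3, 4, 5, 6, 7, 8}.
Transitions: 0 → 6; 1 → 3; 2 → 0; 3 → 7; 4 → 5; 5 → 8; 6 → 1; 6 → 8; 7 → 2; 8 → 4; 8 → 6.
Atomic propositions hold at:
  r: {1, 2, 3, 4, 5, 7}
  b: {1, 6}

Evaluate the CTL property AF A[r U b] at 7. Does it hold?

Yes

A[r U b]: least fixpoint, start Z0 = Sat(b) = {1, 6}, add states in Sat(r) with every successor in Z. Already a fixed point.
Sat(A[r U b]) = {1, 6}
AF A[r U b]: least fixpoint, start Z0 = {1, 6}, add states with every successor in Z. Z1 = {0, 1, 6}; Z2 = {0, 1, 2, 6}; Z3 = {0, 1, 2, 6, 7}; Z4 = {0, 1, 2, 3, 6, 7}; fixed.
Sat(AF A[r U b]) = {0, 1, 2, 3, 6, 7}
7 ∈ Sat(AF A[r U b]) = {0, 1, 2, 3, 6, 7}, so the formula holds at 7.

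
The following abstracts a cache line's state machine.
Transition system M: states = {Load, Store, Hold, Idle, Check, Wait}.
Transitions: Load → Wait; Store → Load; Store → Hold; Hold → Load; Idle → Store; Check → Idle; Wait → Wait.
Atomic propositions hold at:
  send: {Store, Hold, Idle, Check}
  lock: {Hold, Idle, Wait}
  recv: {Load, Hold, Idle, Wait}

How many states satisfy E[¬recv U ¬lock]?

Sat(¬recv) = {Store, Check}
Sat(¬lock) = {Load, Store, Check}
E[¬recv U ¬lock]: least fixpoint, start Z0 = Sat(¬lock) = {Load, Store, Check}, add states in Sat(¬recv) with some successor in Z. Already a fixed point.
Sat(E[¬recv U ¬lock]) = {Load, Store, Check}
|Sat(E[¬recv U ¬lock])| = |{Load, Store, Check}| = 3.

3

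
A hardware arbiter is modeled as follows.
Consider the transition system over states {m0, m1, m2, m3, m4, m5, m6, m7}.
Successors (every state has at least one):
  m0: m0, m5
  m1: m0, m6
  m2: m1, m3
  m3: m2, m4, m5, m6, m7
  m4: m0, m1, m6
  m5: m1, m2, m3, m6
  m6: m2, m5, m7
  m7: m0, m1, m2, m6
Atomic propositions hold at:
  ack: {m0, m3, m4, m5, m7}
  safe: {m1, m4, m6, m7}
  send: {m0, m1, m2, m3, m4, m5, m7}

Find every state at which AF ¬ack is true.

{m1, m2, m6}

Sat(¬ack) = {m1, m2, m6}
AF ¬ack: least fixpoint, start Z0 = {m1, m2, m6}, add states with every successor in Z. Already a fixed point.
Sat(AF ¬ack) = {m1, m2, m6}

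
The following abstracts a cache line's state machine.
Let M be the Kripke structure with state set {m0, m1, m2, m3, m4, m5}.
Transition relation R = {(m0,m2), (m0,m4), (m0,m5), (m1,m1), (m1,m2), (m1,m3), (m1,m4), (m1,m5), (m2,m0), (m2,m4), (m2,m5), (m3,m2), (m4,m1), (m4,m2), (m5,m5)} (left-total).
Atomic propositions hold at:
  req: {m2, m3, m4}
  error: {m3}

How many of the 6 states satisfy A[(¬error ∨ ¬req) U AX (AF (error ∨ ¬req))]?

Sat(¬error) = {m0, m1, m2, m4, m5}
Sat(¬req) = {m0, m1, m5}
Sat(¬error ∨ ¬req) = {m0, m1, m2, m4, m5}
Sat(error ∨ ¬req) = {m0, m1, m3, m5}
AF (error ∨ ¬req): least fixpoint, start Z0 = {m0, m1, m3, m5}, add states with every successor in Z. Already a fixed point.
Sat(AF (error ∨ ¬req)) = {m0, m1, m3, m5}
Sat(AX (AF (error ∨ ¬req))) = {s : every successor in {m0, m1, m3, m5}} = {m5}
A[(¬error ∨ ¬req) U AX (AF (error ∨ ¬req))]: least fixpoint, start Z0 = Sat(AX (AF (error ∨ ¬req))) = {m5}, add states in Sat(¬error ∨ ¬req) with every successor in Z. Already a fixed point.
Sat(A[(¬error ∨ ¬req) U AX (AF (error ∨ ¬req))]) = {m5}
|Sat(A[(¬error ∨ ¬req) U AX (AF (error ∨ ¬req))])| = |{m5}| = 1.

1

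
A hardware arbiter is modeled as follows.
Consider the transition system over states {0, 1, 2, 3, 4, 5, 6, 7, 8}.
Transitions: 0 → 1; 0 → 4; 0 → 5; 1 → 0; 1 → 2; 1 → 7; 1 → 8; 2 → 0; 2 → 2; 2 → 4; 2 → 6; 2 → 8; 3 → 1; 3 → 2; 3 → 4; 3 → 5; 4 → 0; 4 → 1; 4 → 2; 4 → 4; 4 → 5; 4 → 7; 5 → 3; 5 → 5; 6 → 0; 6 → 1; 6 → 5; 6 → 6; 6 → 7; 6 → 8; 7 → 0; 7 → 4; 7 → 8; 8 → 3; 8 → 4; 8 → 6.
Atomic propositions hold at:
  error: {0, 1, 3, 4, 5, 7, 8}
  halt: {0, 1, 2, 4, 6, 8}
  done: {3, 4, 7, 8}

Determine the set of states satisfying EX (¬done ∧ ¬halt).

Sat(¬done) = {0, 1, 2, 5, 6}
Sat(¬halt) = {3, 5, 7}
Sat(¬done ∧ ¬halt) = {5}
Sat(EX (¬done ∧ ¬halt)) = {s : some successor in {5}} = {0, 3, 4, 5, 6}

{0, 3, 4, 5, 6}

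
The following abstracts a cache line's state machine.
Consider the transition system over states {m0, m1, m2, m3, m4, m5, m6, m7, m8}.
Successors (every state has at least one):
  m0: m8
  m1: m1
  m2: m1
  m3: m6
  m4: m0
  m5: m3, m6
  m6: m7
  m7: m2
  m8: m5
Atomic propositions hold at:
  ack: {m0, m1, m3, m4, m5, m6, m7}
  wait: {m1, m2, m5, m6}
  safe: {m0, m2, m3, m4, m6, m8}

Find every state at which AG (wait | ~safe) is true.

{m1, m2, m6, m7}

Sat(~safe) = {m1, m5, m7}
Sat(wait | ~safe) = {m1, m2, m5, m6, m7}
AG (wait | ~safe): greatest fixpoint, start Z0 = {m1, m2, m5, m6, m7}, keep only states in Sat with every successor in Z. Z1 = {m1, m2, m6, m7}; fixed.
Sat(AG (wait | ~safe)) = {m1, m2, m6, m7}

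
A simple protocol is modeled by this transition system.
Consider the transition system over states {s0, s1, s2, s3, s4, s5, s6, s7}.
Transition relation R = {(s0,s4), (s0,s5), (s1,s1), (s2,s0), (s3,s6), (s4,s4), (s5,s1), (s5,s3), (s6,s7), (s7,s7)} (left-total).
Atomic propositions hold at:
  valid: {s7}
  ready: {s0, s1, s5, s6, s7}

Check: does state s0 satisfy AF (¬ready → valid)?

Yes

Sat(¬ready) = {s2, s3, s4}
Sat(¬ready → valid) = {s0, s1, s5, s6, s7}
AF (¬ready → valid): least fixpoint, start Z0 = {s0, s1, s5, s6, s7}, add states with every successor in Z. Z1 = {s0, s1, s2, s3, s5, s6, s7}; fixed.
Sat(AF (¬ready → valid)) = {s0, s1, s2, s3, s5, s6, s7}
s0 ∈ Sat(AF (¬ready → valid)) = {s0, s1, s2, s3, s5, s6, s7}, so the formula holds at s0.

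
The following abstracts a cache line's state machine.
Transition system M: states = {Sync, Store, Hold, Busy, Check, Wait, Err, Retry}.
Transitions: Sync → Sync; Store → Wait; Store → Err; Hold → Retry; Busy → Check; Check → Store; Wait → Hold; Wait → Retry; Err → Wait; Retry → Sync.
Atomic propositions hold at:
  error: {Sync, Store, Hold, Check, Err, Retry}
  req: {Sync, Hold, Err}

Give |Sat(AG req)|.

1

AG req: greatest fixpoint, start Z0 = {Sync, Hold, Err}, keep only states in Sat with every successor in Z. Z1 = {Sync}; fixed.
Sat(AG req) = {Sync}
|Sat(AG req)| = |{Sync}| = 1.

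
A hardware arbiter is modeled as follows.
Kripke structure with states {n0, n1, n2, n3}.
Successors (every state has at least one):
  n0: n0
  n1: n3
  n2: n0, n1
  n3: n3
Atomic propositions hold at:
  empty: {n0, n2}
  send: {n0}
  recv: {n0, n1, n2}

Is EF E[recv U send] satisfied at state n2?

E[recv U send]: least fixpoint, start Z0 = Sat(send) = {n0}, add states in Sat(recv) with some successor in Z. Z1 = {n0, n2}; fixed.
Sat(E[recv U send]) = {n0, n2}
EF E[recv U send]: least fixpoint, start Z0 = {n0, n2}, add states with some successor in Z. Already a fixed point.
Sat(EF E[recv U send]) = {n0, n2}
n2 ∈ Sat(EF E[recv U send]) = {n0, n2}, so the formula holds at n2.

Yes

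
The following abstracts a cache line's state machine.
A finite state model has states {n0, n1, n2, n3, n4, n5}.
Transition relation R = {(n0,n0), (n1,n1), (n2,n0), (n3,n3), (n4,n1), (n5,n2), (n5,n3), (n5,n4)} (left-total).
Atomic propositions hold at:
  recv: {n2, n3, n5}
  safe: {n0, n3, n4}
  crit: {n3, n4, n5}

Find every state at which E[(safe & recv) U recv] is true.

{n2, n3, n5}

Sat(safe & recv) = {n3}
E[(safe & recv) U recv]: least fixpoint, start Z0 = Sat(recv) = {n2, n3, n5}, add states in Sat(safe & recv) with some successor in Z. Already a fixed point.
Sat(E[(safe & recv) U recv]) = {n2, n3, n5}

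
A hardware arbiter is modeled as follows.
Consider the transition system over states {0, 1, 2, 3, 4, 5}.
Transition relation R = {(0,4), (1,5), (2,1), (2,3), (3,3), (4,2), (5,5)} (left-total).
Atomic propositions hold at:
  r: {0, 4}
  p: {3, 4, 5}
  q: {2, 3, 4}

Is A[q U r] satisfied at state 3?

A[q U r]: least fixpoint, start Z0 = Sat(r) = {0, 4}, add states in Sat(q) with every successor in Z. Already a fixed point.
Sat(A[q U r]) = {0, 4}
3 ∉ Sat(A[q U r]) = {0, 4}, so the formula does not hold at 3.

No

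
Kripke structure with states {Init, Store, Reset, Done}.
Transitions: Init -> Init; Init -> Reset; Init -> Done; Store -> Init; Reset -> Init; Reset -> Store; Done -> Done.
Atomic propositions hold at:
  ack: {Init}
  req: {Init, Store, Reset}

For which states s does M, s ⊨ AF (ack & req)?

{Init, Store, Reset}

Sat(ack & req) = {Init}
AF (ack & req): least fixpoint, start Z0 = {Init}, add states with every successor in Z. Z1 = {Init, Store}; Z2 = {Init, Store, Reset}; fixed.
Sat(AF (ack & req)) = {Init, Store, Reset}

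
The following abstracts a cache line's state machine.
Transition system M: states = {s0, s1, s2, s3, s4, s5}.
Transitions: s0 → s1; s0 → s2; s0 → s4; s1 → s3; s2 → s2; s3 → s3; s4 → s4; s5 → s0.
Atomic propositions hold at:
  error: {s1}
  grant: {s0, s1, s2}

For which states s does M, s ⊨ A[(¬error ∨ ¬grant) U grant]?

{s0, s1, s2, s5}

Sat(¬error) = {s0, s2, s3, s4, s5}
Sat(¬grant) = {s3, s4, s5}
Sat(¬error ∨ ¬grant) = {s0, s2, s3, s4, s5}
A[(¬error ∨ ¬grant) U grant]: least fixpoint, start Z0 = Sat(grant) = {s0, s1, s2}, add states in Sat(¬error ∨ ¬grant) with every successor in Z. Z1 = {s0, s1, s2, s5}; fixed.
Sat(A[(¬error ∨ ¬grant) U grant]) = {s0, s1, s2, s5}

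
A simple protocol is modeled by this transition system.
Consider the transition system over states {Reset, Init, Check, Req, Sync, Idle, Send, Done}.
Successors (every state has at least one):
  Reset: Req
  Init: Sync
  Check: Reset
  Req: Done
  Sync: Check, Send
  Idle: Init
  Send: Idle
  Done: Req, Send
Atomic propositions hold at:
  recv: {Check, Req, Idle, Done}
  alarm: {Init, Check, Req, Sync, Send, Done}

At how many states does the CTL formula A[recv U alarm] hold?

A[recv U alarm]: least fixpoint, start Z0 = Sat(alarm) = {Init, Check, Req, Sync, Send, Done}, add states in Sat(recv) with every successor in Z. Z1 = {Init, Check, Req, Sync, Idle, Send, Done}; fixed.
Sat(A[recv U alarm]) = {Init, Check, Req, Sync, Idle, Send, Done}
|Sat(A[recv U alarm])| = |{Init, Check, Req, Sync, Idle, Send, Done}| = 7.

7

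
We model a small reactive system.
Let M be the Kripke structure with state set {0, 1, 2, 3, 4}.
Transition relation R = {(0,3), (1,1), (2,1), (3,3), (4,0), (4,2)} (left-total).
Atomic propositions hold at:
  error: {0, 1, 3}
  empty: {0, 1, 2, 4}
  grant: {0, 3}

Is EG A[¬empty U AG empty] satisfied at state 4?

No

Sat(¬empty) = {3}
AG empty: greatest fixpoint, start Z0 = {0, 1, 2, 4}, keep only states in Sat with every successor in Z. Z1 = {1, 2, 4}; Z2 = {1, 2}; fixed.
Sat(AG empty) = {1, 2}
A[¬empty U AG empty]: least fixpoint, start Z0 = Sat(AG empty) = {1, 2}, add states in Sat(¬empty) with every successor in Z. Already a fixed point.
Sat(A[¬empty U AG empty]) = {1, 2}
EG A[¬empty U AG empty]: greatest fixpoint, start Z0 = {1, 2}, keep only states in Sat with some successor in Z. Already a fixed point.
Sat(EG A[¬empty U AG empty]) = {1, 2}
4 ∉ Sat(EG A[¬empty U AG empty]) = {1, 2}, so the formula does not hold at 4.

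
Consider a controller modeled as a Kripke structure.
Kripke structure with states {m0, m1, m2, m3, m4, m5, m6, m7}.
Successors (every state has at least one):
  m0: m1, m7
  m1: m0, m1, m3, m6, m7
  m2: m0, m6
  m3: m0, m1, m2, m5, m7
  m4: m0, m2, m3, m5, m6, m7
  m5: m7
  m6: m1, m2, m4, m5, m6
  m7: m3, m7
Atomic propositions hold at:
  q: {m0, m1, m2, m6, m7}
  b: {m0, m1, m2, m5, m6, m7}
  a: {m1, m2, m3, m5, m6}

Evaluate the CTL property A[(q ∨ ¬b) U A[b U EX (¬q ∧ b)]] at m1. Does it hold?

Sat(¬b) = {m3, m4}
Sat(q ∨ ¬b) = {m0, m1, m2, m3, m4, m6, m7}
Sat(¬q) = {m3, m4, m5}
Sat(¬q ∧ b) = {m5}
Sat(EX (¬q ∧ b)) = {s : some successor in {m5}} = {m3, m4, m6}
A[b U EX (¬q ∧ b)]: least fixpoint, start Z0 = Sat(EX (¬q ∧ b)) = {m3, m4, m6}, add states in Sat(b) with every successor in Z. Already a fixed point.
Sat(A[b U EX (¬q ∧ b)]) = {m3, m4, m6}
A[(q ∨ ¬b) U A[b U EX (¬q ∧ b)]]: least fixpoint, start Z0 = Sat(A[b U EX (¬q ∧ b)]) = {m3, m4, m6}, add states in Sat(q ∨ ¬b) with every successor in Z. Already a fixed point.
Sat(A[(q ∨ ¬b) U A[b U EX (¬q ∧ b)]]) = {m3, m4, m6}
m1 ∉ Sat(A[(q ∨ ¬b) U A[b U EX (¬q ∧ b)]]) = {m3, m4, m6}, so the formula does not hold at m1.

No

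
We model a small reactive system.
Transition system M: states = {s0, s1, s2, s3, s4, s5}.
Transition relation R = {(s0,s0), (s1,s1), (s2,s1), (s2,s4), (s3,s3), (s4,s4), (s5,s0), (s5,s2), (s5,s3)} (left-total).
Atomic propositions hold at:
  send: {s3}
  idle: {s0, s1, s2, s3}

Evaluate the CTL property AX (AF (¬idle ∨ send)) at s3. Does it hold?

Sat(¬idle) = {s4, s5}
Sat(¬idle ∨ send) = {s3, s4, s5}
AF (¬idle ∨ send): least fixpoint, start Z0 = {s3, s4, s5}, add states with every successor in Z. Already a fixed point.
Sat(AF (¬idle ∨ send)) = {s3, s4, s5}
Sat(AX (AF (¬idle ∨ send))) = {s : every successor in {s3, s4, s5}} = {s3, s4}
s3 ∈ Sat(AX (AF (¬idle ∨ send))) = {s3, s4}, so the formula holds at s3.

Yes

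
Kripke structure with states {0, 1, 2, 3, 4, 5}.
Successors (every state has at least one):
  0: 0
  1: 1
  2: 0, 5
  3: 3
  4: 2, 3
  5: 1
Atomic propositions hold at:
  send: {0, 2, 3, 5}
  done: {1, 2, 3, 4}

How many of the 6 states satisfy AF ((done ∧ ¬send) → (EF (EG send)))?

5

Sat(¬send) = {1, 4}
Sat(done ∧ ¬send) = {1, 4}
EG send: greatest fixpoint, start Z0 = {0, 2, 3, 5}, keep only states in Sat with some successor in Z. Z1 = {0, 2, 3}; fixed.
Sat(EG send) = {0, 2, 3}
EF (EG send): least fixpoint, start Z0 = {0, 2, 3}, add states with some successor in Z. Z1 = {0, 2, 3, 4}; fixed.
Sat(EF (EG send)) = {0, 2, 3, 4}
Sat((done ∧ ¬send) → (EF (EG send))) = {0, 2, 3, 4, 5}
AF ((done ∧ ¬send) → (EF (EG send))): least fixpoint, start Z0 = {0, 2, 3, 4, 5}, add states with every successor in Z. Already a fixed point.
Sat(AF ((done ∧ ¬send) → (EF (EG send)))) = {0, 2, 3, 4, 5}
|Sat(AF ((done ∧ ¬send) → (EF (EG send))))| = |{0, 2, 3, 4, 5}| = 5.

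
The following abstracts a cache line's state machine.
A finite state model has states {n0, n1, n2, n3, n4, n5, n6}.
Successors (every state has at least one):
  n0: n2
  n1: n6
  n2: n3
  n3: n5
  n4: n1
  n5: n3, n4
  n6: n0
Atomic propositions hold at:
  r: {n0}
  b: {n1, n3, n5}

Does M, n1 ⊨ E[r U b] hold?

E[r U b]: least fixpoint, start Z0 = Sat(b) = {n1, n3, n5}, add states in Sat(r) with some successor in Z. Already a fixed point.
Sat(E[r U b]) = {n1, n3, n5}
n1 ∈ Sat(E[r U b]) = {n1, n3, n5}, so the formula holds at n1.

Yes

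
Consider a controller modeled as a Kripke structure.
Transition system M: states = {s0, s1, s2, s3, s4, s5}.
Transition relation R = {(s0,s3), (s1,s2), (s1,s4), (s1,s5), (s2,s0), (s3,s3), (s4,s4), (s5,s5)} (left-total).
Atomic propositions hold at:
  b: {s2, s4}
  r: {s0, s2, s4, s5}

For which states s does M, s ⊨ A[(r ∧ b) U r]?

Sat(r ∧ b) = {s2, s4}
A[(r ∧ b) U r]: least fixpoint, start Z0 = Sat(r) = {s0, s2, s4, s5}, add states in Sat(r ∧ b) with every successor in Z. Already a fixed point.
Sat(A[(r ∧ b) U r]) = {s0, s2, s4, s5}

{s0, s2, s4, s5}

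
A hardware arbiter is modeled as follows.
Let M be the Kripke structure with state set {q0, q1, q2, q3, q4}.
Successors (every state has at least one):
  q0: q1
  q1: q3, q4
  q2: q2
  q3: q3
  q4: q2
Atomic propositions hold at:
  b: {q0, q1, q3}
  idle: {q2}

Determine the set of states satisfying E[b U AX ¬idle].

{q0, q1, q3}

Sat(¬idle) = {q0, q1, q3, q4}
Sat(AX ¬idle) = {s : every successor in {q0, q1, q3, q4}} = {q0, q1, q3}
E[b U AX ¬idle]: least fixpoint, start Z0 = Sat(AX ¬idle) = {q0, q1, q3}, add states in Sat(b) with some successor in Z. Already a fixed point.
Sat(E[b U AX ¬idle]) = {q0, q1, q3}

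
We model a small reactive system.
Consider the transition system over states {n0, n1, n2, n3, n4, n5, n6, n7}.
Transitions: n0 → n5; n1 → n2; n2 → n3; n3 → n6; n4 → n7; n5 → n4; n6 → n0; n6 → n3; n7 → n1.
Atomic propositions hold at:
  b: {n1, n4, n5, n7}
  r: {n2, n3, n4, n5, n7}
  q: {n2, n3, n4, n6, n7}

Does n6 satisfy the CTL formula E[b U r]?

No

E[b U r]: least fixpoint, start Z0 = Sat(r) = {n2, n3, n4, n5, n7}, add states in Sat(b) with some successor in Z. Z1 = {n1, n2, n3, n4, n5, n7}; fixed.
Sat(E[b U r]) = {n1, n2, n3, n4, n5, n7}
n6 ∉ Sat(E[b U r]) = {n1, n2, n3, n4, n5, n7}, so the formula does not hold at n6.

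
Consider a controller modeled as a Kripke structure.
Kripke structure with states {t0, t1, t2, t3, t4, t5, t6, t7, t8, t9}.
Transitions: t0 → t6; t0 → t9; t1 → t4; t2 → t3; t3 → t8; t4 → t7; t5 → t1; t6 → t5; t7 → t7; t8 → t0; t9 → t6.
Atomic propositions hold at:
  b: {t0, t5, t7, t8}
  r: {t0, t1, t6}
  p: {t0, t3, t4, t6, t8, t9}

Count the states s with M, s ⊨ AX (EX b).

6

Sat(EX b) = {s : some successor in {t0, t5, t7, t8}} = {t3, t4, t6, t7, t8}
Sat(AX (EX b)) = {s : every successor in {t3, t4, t6, t7, t8}} = {t1, t2, t3, t4, t7, t9}
|Sat(AX (EX b))| = |{t1, t2, t3, t4, t7, t9}| = 6.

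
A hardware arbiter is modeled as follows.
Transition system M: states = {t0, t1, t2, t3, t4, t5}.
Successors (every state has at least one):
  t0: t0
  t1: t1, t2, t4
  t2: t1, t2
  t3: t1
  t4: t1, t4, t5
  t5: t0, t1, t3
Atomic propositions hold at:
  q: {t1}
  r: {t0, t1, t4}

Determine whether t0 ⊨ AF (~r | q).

Sat(~r) = {t2, t3, t5}
Sat(~r | q) = {t1, t2, t3, t5}
AF (~r | q): least fixpoint, start Z0 = {t1, t2, t3, t5}, add states with every successor in Z. Already a fixed point.
Sat(AF (~r | q)) = {t1, t2, t3, t5}
t0 ∉ Sat(AF (~r | q)) = {t1, t2, t3, t5}, so the formula does not hold at t0.

No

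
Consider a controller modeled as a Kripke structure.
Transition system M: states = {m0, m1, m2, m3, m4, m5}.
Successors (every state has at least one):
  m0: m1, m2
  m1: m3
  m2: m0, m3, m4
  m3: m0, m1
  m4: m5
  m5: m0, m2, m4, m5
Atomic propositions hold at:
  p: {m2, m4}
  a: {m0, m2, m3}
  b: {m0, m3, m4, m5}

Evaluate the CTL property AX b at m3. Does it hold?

No

Sat(AX b) = {s : every successor in {m0, m3, m4, m5}} = {m1, m2, m4}
m3 ∉ Sat(AX b) = {m1, m2, m4}, so the formula does not hold at m3.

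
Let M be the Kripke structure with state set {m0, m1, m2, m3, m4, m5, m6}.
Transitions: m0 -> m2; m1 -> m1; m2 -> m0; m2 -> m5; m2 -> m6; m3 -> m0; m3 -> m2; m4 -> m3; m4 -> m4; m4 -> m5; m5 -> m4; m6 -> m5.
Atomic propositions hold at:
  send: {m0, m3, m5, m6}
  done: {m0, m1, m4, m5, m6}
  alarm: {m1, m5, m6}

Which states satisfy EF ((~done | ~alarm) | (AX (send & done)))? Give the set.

Sat(~done) = {m2, m3}
Sat(~alarm) = {m0, m2, m3, m4}
Sat(~done | ~alarm) = {m0, m2, m3, m4}
Sat(send & done) = {m0, m5, m6}
Sat(AX (send & done)) = {s : every successor in {m0, m5, m6}} = {m2, m6}
Sat((~done | ~alarm) | (AX (send & done))) = {m0, m2, m3, m4, m6}
EF ((~done | ~alarm) | (AX (send & done))): least fixpoint, start Z0 = {m0, m2, m3, m4, m6}, add states with some successor in Z. Z1 = {m0, m2, m3, m4, m5, m6}; fixed.
Sat(EF ((~done | ~alarm) | (AX (send & done)))) = {m0, m2, m3, m4, m5, m6}

{m0, m2, m3, m4, m5, m6}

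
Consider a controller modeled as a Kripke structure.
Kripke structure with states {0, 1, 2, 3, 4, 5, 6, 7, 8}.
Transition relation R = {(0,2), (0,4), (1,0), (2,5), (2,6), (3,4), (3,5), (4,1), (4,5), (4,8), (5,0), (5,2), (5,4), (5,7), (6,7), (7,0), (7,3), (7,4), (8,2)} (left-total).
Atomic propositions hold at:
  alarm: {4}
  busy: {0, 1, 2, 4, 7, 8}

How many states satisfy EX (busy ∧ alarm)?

4

Sat(busy ∧ alarm) = {4}
Sat(EX (busy ∧ alarm)) = {s : some successor in {4}} = {0, 3, 5, 7}
|Sat(EX (busy ∧ alarm))| = |{0, 3, 5, 7}| = 4.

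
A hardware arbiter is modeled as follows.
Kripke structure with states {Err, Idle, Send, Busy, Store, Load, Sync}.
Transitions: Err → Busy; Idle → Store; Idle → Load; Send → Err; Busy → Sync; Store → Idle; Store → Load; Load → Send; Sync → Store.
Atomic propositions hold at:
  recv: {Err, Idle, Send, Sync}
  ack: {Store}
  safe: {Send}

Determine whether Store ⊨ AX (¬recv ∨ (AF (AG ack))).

Sat(¬recv) = {Busy, Store, Load}
AG ack: greatest fixpoint, start Z0 = {Store}, keep only states in Sat with every successor in Z. Z1 = ∅; fixed.
Sat(AG ack) = ∅
AF (AG ack): least fixpoint, start Z0 = ∅, add states with every successor in Z. Already a fixed point.
Sat(AF (AG ack)) = ∅
Sat(¬recv ∨ (AF (AG ack))) = {Busy, Store, Load}
Sat(AX (¬recv ∨ (AF (AG ack)))) = {s : every successor in {Busy, Store, Load}} = {Err, Idle, Sync}
Store ∉ Sat(AX (¬recv ∨ (AF (AG ack)))) = {Err, Idle, Sync}, so the formula does not hold at Store.

No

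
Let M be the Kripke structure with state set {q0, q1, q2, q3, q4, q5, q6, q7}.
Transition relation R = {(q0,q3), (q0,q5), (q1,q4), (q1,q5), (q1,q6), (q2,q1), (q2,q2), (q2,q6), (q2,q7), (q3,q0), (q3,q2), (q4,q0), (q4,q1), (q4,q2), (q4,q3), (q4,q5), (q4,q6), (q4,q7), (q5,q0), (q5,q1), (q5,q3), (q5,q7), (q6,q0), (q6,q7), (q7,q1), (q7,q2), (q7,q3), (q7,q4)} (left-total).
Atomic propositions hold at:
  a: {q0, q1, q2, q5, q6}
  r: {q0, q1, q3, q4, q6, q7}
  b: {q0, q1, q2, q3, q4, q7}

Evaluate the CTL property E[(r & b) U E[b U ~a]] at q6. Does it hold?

Sat(r & b) = {q0, q1, q3, q4, q7}
Sat(~a) = {q3, q4, q7}
E[b U ~a]: least fixpoint, start Z0 = Sat(~a) = {q3, q4, q7}, add states in Sat(b) with some successor in Z. Z1 = {q0, q1, q2, q3, q4, q7}; fixed.
Sat(E[b U ~a]) = {q0, q1, q2, q3, q4, q7}
E[(r & b) U E[b U ~a]]: least fixpoint, start Z0 = Sat(E[b U ~a]) = {q0, q1, q2, q3, q4, q7}, add states in Sat(r & b) with some successor in Z. Already a fixed point.
Sat(E[(r & b) U E[b U ~a]]) = {q0, q1, q2, q3, q4, q7}
q6 ∉ Sat(E[(r & b) U E[b U ~a]]) = {q0, q1, q2, q3, q4, q7}, so the formula does not hold at q6.

No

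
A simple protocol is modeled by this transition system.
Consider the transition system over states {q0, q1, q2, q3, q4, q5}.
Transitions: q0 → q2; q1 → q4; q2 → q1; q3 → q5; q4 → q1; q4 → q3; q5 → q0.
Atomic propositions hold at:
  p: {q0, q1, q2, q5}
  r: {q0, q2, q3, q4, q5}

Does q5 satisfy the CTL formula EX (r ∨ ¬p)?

Sat(¬p) = {q3, q4}
Sat(r ∨ ¬p) = {q0, q2, q3, q4, q5}
Sat(EX (r ∨ ¬p)) = {s : some successor in {q0, q2, q3, q4, q5}} = {q0, q1, q3, q4, q5}
q5 ∈ Sat(EX (r ∨ ¬p)) = {q0, q1, q3, q4, q5}, so the formula holds at q5.

Yes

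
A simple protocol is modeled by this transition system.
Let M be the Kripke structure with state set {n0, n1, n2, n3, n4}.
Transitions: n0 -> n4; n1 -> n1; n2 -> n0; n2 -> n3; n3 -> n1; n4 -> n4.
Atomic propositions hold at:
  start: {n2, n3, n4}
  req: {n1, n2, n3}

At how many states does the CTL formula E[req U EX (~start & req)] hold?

3

Sat(~start) = {n0, n1}
Sat(~start & req) = {n1}
Sat(EX (~start & req)) = {s : some successor in {n1}} = {n1, n3}
E[req U EX (~start & req)]: least fixpoint, start Z0 = Sat(EX (~start & req)) = {n1, n3}, add states in Sat(req) with some successor in Z. Z1 = {n1, n2, n3}; fixed.
Sat(E[req U EX (~start & req)]) = {n1, n2, n3}
|Sat(E[req U EX (~start & req)])| = |{n1, n2, n3}| = 3.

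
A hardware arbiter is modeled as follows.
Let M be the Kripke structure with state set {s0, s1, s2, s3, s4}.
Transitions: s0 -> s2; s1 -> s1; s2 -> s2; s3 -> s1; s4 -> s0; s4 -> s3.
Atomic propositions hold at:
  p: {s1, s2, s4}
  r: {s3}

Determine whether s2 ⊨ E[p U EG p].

EG p: greatest fixpoint, start Z0 = {s1, s2, s4}, keep only states in Sat with some successor in Z. Z1 = {s1, s2}; fixed.
Sat(EG p) = {s1, s2}
E[p U EG p]: least fixpoint, start Z0 = Sat(EG p) = {s1, s2}, add states in Sat(p) with some successor in Z. Already a fixed point.
Sat(E[p U EG p]) = {s1, s2}
s2 ∈ Sat(E[p U EG p]) = {s1, s2}, so the formula holds at s2.

Yes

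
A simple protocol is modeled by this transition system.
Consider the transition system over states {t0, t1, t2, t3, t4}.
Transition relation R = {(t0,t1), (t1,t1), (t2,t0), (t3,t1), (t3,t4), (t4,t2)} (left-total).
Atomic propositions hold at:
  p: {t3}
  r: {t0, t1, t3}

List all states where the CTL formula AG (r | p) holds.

{t0, t1}

Sat(r | p) = {t0, t1, t3}
AG (r | p): greatest fixpoint, start Z0 = {t0, t1, t3}, keep only states in Sat with every successor in Z. Z1 = {t0, t1}; fixed.
Sat(AG (r | p)) = {t0, t1}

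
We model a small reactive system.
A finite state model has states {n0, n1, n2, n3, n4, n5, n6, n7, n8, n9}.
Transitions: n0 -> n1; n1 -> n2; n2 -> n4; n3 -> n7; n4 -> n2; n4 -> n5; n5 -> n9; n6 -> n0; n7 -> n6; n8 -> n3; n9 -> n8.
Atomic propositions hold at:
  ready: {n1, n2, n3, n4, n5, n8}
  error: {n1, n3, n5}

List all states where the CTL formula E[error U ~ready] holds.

Sat(~ready) = {n0, n6, n7, n9}
E[error U ~ready]: least fixpoint, start Z0 = Sat(~ready) = {n0, n6, n7, n9}, add states in Sat(error) with some successor in Z. Z1 = {n0, n3, n5, n6, n7, n9}; fixed.
Sat(E[error U ~ready]) = {n0, n3, n5, n6, n7, n9}

{n0, n3, n5, n6, n7, n9}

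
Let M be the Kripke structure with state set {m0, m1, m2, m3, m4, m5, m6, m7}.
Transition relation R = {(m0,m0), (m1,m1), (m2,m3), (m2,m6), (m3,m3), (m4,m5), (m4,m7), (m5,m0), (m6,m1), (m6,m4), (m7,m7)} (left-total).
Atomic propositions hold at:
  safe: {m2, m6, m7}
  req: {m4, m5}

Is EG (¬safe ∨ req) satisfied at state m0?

Yes

Sat(¬safe) = {m0, m1, m3, m4, m5}
Sat(¬safe ∨ req) = {m0, m1, m3, m4, m5}
EG (¬safe ∨ req): greatest fixpoint, start Z0 = {m0, m1, m3, m4, m5}, keep only states in Sat with some successor in Z. Already a fixed point.
Sat(EG (¬safe ∨ req)) = {m0, m1, m3, m4, m5}
m0 ∈ Sat(EG (¬safe ∨ req)) = {m0, m1, m3, m4, m5}, so the formula holds at m0.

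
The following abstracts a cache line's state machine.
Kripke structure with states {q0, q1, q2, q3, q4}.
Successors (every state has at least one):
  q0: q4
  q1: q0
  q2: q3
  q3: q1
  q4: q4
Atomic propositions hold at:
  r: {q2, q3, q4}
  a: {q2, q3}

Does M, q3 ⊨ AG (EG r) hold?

No

EG r: greatest fixpoint, start Z0 = {q2, q3, q4}, keep only states in Sat with some successor in Z. Z1 = {q2, q4}; Z2 = {q4}; fixed.
Sat(EG r) = {q4}
AG (EG r): greatest fixpoint, start Z0 = {q4}, keep only states in Sat with every successor in Z. Already a fixed point.
Sat(AG (EG r)) = {q4}
q3 ∉ Sat(AG (EG r)) = {q4}, so the formula does not hold at q3.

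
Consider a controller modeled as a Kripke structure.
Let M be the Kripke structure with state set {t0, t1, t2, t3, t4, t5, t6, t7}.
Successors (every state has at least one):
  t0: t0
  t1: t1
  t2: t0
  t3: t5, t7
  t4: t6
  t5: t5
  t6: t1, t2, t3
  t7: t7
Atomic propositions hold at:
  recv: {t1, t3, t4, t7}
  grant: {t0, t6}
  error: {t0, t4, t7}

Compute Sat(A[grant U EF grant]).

EF grant: least fixpoint, start Z0 = {t0, t6}, add states with some successor in Z. Z1 = {t0, t2, t4, t6}; fixed.
Sat(EF grant) = {t0, t2, t4, t6}
A[grant U EF grant]: least fixpoint, start Z0 = Sat(EF grant) = {t0, t2, t4, t6}, add states in Sat(grant) with every successor in Z. Already a fixed point.
Sat(A[grant U EF grant]) = {t0, t2, t4, t6}

{t0, t2, t4, t6}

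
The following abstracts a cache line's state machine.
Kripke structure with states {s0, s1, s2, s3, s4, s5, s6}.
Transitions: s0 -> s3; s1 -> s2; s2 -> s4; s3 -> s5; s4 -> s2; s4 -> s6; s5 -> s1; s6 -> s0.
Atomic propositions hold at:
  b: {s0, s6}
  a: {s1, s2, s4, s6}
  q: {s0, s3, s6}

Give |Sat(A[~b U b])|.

Sat(~b) = {s1, s2, s3, s4, s5}
A[~b U b]: least fixpoint, start Z0 = Sat(b) = {s0, s6}, add states in Sat(~b) with every successor in Z. Already a fixed point.
Sat(A[~b U b]) = {s0, s6}
|Sat(A[~b U b])| = |{s0, s6}| = 2.

2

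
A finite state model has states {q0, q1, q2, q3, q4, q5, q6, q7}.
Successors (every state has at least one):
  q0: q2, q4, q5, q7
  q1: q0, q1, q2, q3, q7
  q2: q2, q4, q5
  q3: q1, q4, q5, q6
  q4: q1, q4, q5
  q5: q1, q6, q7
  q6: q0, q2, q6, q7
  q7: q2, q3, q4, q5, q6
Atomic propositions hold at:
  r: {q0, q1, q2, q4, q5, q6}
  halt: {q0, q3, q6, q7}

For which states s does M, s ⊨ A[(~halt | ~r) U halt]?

Sat(~halt) = {q1, q2, q4, q5}
Sat(~r) = {q3, q7}
Sat(~halt | ~r) = {q1, q2, q3, q4, q5, q7}
A[(~halt | ~r) U halt]: least fixpoint, start Z0 = Sat(halt) = {q0, q3, q6, q7}, add states in Sat(~halt | ~r) with every successor in Z. Already a fixed point.
Sat(A[(~halt | ~r) U halt]) = {q0, q3, q6, q7}

{q0, q3, q6, q7}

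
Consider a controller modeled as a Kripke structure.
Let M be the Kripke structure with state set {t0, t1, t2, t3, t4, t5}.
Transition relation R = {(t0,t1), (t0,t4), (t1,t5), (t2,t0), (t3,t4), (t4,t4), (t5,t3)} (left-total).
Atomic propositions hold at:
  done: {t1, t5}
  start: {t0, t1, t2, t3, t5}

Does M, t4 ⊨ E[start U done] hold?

E[start U done]: least fixpoint, start Z0 = Sat(done) = {t1, t5}, add states in Sat(start) with some successor in Z. Z1 = {t0, t1, t5}; Z2 = {t0, t1, t2, t5}; fixed.
Sat(E[start U done]) = {t0, t1, t2, t5}
t4 ∉ Sat(E[start U done]) = {t0, t1, t2, t5}, so the formula does not hold at t4.

No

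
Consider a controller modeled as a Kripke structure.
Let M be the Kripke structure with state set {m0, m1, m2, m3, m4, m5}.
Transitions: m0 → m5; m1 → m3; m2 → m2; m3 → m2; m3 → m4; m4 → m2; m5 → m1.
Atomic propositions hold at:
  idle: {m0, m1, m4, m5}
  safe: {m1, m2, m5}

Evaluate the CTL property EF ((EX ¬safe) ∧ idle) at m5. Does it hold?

Sat(¬safe) = {m0, m3, m4}
Sat(EX ¬safe) = {s : some successor in {m0, m3, m4}} = {m1, m3}
Sat((EX ¬safe) ∧ idle) = {m1}
EF ((EX ¬safe) ∧ idle): least fixpoint, start Z0 = {m1}, add states with some successor in Z. Z1 = {m1, m5}; Z2 = {m0, m1, m5}; fixed.
Sat(EF ((EX ¬safe) ∧ idle)) = {m0, m1, m5}
m5 ∈ Sat(EF ((EX ¬safe) ∧ idle)) = {m0, m1, m5}, so the formula holds at m5.

Yes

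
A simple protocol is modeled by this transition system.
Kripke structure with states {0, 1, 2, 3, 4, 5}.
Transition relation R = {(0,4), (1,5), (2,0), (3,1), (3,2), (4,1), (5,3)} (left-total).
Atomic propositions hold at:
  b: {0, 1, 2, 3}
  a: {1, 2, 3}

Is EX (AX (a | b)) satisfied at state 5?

Sat(a | b) = {0, 1, 2, 3}
Sat(AX (a | b)) = {s : every successor in {0, 1, 2, 3}} = {2, 3, 4, 5}
Sat(EX (AX (a | b))) = {s : some successor in {2, 3, 4, 5}} = {0, 1, 3, 5}
5 ∈ Sat(EX (AX (a | b))) = {0, 1, 3, 5}, so the formula holds at 5.

Yes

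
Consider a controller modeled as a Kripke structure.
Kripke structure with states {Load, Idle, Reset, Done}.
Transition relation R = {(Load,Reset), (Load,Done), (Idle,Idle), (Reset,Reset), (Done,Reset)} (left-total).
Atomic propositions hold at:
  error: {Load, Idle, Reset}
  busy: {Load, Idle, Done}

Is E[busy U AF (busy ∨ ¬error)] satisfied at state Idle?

Sat(¬error) = {Done}
Sat(busy ∨ ¬error) = {Load, Idle, Done}
AF (busy ∨ ¬error): least fixpoint, start Z0 = {Load, Idle, Done}, add states with every successor in Z. Already a fixed point.
Sat(AF (busy ∨ ¬error)) = {Load, Idle, Done}
E[busy U AF (busy ∨ ¬error)]: least fixpoint, start Z0 = Sat(AF (busy ∨ ¬error)) = {Load, Idle, Done}, add states in Sat(busy) with some successor in Z. Already a fixed point.
Sat(E[busy U AF (busy ∨ ¬error)]) = {Load, Idle, Done}
Idle ∈ Sat(E[busy U AF (busy ∨ ¬error)]) = {Load, Idle, Done}, so the formula holds at Idle.

Yes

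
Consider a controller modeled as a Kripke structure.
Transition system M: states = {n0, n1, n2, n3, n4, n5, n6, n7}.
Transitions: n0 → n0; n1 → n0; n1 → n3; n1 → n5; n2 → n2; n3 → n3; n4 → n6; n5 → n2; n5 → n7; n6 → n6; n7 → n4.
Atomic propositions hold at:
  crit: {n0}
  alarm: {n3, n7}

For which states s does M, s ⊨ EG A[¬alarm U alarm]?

{n3}

Sat(¬alarm) = {n0, n1, n2, n4, n5, n6}
A[¬alarm U alarm]: least fixpoint, start Z0 = Sat(alarm) = {n3, n7}, add states in Sat(¬alarm) with every successor in Z. Already a fixed point.
Sat(A[¬alarm U alarm]) = {n3, n7}
EG A[¬alarm U alarm]: greatest fixpoint, start Z0 = {n3, n7}, keep only states in Sat with some successor in Z. Z1 = {n3}; fixed.
Sat(EG A[¬alarm U alarm]) = {n3}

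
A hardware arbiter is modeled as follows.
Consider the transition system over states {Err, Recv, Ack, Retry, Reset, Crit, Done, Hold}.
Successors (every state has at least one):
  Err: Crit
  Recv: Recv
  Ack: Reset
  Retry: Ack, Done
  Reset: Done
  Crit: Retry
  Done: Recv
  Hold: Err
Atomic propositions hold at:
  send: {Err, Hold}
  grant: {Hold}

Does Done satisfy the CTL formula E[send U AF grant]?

No

AF grant: least fixpoint, start Z0 = {Hold}, add states with every successor in Z. Already a fixed point.
Sat(AF grant) = {Hold}
E[send U AF grant]: least fixpoint, start Z0 = Sat(AF grant) = {Hold}, add states in Sat(send) with some successor in Z. Already a fixed point.
Sat(E[send U AF grant]) = {Hold}
Done ∉ Sat(E[send U AF grant]) = {Hold}, so the formula does not hold at Done.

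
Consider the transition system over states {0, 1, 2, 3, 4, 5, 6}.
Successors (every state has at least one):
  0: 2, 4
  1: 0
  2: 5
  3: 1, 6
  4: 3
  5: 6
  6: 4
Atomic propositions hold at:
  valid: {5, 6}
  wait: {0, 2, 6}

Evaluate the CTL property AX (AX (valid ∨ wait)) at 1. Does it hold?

Sat(valid ∨ wait) = {0, 2, 5, 6}
Sat(AX (valid ∨ wait)) = {s : every successor in {0, 2, 5, 6}} = {1, 2, 5}
Sat(AX (AX (valid ∨ wait))) = {s : every successor in {1, 2, 5}} = {2}
1 ∉ Sat(AX (AX (valid ∨ wait))) = {2}, so the formula does not hold at 1.

No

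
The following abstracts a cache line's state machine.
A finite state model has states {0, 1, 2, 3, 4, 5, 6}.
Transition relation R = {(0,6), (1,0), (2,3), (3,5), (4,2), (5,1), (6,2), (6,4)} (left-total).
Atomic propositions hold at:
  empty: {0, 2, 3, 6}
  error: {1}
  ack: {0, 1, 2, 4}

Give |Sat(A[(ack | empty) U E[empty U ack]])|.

Sat(ack | empty) = {0, 1, 2, 3, 4, 6}
E[empty U ack]: least fixpoint, start Z0 = Sat(ack) = {0, 1, 2, 4}, add states in Sat(empty) with some successor in Z. Z1 = {0, 1, 2, 4, 6}; fixed.
Sat(E[empty U ack]) = {0, 1, 2, 4, 6}
A[(ack | empty) U E[empty U ack]]: least fixpoint, start Z0 = Sat(E[empty U ack]) = {0, 1, 2, 4, 6}, add states in Sat(ack | empty) with every successor in Z. Already a fixed point.
Sat(A[(ack | empty) U E[empty U ack]]) = {0, 1, 2, 4, 6}
|Sat(A[(ack | empty) U E[empty U ack]])| = |{0, 1, 2, 4, 6}| = 5.

5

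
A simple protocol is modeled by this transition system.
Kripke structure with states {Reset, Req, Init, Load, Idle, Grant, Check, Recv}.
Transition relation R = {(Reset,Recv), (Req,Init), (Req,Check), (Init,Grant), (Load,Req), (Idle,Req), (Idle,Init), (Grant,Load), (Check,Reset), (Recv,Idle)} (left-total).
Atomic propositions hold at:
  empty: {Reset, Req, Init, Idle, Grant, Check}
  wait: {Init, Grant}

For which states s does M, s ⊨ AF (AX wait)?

{Init}

Sat(AX wait) = {s : every successor in {Init, Grant}} = {Init}
AF (AX wait): least fixpoint, start Z0 = {Init}, add states with every successor in Z. Already a fixed point.
Sat(AF (AX wait)) = {Init}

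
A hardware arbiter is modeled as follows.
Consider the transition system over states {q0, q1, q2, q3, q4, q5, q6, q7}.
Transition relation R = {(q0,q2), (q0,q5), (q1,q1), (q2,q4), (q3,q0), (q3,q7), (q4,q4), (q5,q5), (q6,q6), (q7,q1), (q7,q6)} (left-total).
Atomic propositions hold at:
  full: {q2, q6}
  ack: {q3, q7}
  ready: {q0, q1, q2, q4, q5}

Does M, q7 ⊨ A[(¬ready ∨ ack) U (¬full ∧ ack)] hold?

Yes

Sat(¬ready) = {q3, q6, q7}
Sat(¬ready ∨ ack) = {q3, q6, q7}
Sat(¬full) = {q0, q1, q3, q4, q5, q7}
Sat(¬full ∧ ack) = {q3, q7}
A[(¬ready ∨ ack) U (¬full ∧ ack)]: least fixpoint, start Z0 = Sat((¬full ∧ ack)) = {q3, q7}, add states in Sat(¬ready ∨ ack) with every successor in Z. Already a fixed point.
Sat(A[(¬ready ∨ ack) U (¬full ∧ ack)]) = {q3, q7}
q7 ∈ Sat(A[(¬ready ∨ ack) U (¬full ∧ ack)]) = {q3, q7}, so the formula holds at q7.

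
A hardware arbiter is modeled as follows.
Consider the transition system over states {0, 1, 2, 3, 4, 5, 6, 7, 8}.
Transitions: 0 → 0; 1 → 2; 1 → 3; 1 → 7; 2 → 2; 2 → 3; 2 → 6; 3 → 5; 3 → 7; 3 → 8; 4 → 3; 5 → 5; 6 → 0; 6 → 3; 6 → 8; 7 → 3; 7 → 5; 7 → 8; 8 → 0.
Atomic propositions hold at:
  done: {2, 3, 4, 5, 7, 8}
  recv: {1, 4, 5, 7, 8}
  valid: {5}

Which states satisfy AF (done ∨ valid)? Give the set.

Sat(done ∨ valid) = {2, 3, 4, 5, 7, 8}
AF (done ∨ valid): least fixpoint, start Z0 = {2, 3, 4, 5, 7, 8}, add states with every successor in Z. Z1 = {1, 2, 3, 4, 5, 7, 8}; fixed.
Sat(AF (done ∨ valid)) = {1, 2, 3, 4, 5, 7, 8}

{1, 2, 3, 4, 5, 7, 8}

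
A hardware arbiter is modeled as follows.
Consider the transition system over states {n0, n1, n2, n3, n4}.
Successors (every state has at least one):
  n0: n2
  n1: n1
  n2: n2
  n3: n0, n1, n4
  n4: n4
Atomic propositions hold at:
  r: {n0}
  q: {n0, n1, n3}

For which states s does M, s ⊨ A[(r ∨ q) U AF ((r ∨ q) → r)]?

Sat(r ∨ q) = {n0, n1, n3}
Sat((r ∨ q) → r) = {n0, n2, n4}
AF ((r ∨ q) → r): least fixpoint, start Z0 = {n0, n2, n4}, add states with every successor in Z. Already a fixed point.
Sat(AF ((r ∨ q) → r)) = {n0, n2, n4}
A[(r ∨ q) U AF ((r ∨ q) → r)]: least fixpoint, start Z0 = Sat(AF ((r ∨ q) → r)) = {n0, n2, n4}, add states in Sat(r ∨ q) with every successor in Z. Already a fixed point.
Sat(A[(r ∨ q) U AF ((r ∨ q) → r)]) = {n0, n2, n4}

{n0, n2, n4}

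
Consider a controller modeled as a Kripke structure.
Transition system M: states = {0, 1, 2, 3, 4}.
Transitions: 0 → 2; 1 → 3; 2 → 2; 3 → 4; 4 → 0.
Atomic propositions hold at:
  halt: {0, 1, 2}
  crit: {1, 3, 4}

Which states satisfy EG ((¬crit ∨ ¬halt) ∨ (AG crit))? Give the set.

{0, 2, 3, 4}

Sat(¬crit) = {0, 2}
Sat(¬halt) = {3, 4}
Sat(¬crit ∨ ¬halt) = {0, 2, 3, 4}
AG crit: greatest fixpoint, start Z0 = {1, 3, 4}, keep only states in Sat with every successor in Z. Z1 = {1, 3}; Z2 = {1}; Z3 = ∅; fixed.
Sat(AG crit) = ∅
Sat((¬crit ∨ ¬halt) ∨ (AG crit)) = {0, 2, 3, 4}
EG ((¬crit ∨ ¬halt) ∨ (AG crit)): greatest fixpoint, start Z0 = {0, 2, 3, 4}, keep only states in Sat with some successor in Z. Already a fixed point.
Sat(EG ((¬crit ∨ ¬halt) ∨ (AG crit))) = {0, 2, 3, 4}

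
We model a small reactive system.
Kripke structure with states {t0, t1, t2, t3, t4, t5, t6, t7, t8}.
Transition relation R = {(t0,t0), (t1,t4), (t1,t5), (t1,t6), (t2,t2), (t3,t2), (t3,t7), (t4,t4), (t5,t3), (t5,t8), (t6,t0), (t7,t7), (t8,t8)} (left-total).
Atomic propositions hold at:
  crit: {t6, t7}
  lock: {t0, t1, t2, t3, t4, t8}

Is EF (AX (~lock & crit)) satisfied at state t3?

Sat(~lock) = {t5, t6, t7}
Sat(~lock & crit) = {t6, t7}
Sat(AX (~lock & crit)) = {s : every successor in {t6, t7}} = {t7}
EF (AX (~lock & crit)): least fixpoint, start Z0 = {t7}, add states with some successor in Z. Z1 = {t3, t7}; Z2 = {t3, t5, t7}; Z3 = {t1, t3, t5, t7}; fixed.
Sat(EF (AX (~lock & crit))) = {t1, t3, t5, t7}
t3 ∈ Sat(EF (AX (~lock & crit))) = {t1, t3, t5, t7}, so the formula holds at t3.

Yes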